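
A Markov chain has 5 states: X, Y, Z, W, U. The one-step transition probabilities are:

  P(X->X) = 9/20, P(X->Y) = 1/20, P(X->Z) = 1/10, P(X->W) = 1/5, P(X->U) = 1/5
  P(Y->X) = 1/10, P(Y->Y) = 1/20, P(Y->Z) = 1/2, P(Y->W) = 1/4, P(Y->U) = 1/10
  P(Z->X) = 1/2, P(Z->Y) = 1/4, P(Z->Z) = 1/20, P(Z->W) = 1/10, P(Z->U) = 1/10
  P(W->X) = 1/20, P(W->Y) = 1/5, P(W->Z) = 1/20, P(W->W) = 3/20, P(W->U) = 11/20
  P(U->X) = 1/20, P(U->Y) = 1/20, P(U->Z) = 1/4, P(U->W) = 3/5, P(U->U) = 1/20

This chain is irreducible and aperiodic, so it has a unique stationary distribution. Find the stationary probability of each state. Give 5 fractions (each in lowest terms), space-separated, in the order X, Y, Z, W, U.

The stationary distribution satisfies pi = pi * P, i.e.:
  pi_X = 9/20*pi_X + 1/10*pi_Y + 1/2*pi_Z + 1/20*pi_W + 1/20*pi_U
  pi_Y = 1/20*pi_X + 1/20*pi_Y + 1/4*pi_Z + 1/5*pi_W + 1/20*pi_U
  pi_Z = 1/10*pi_X + 1/2*pi_Y + 1/20*pi_Z + 1/20*pi_W + 1/4*pi_U
  pi_W = 1/5*pi_X + 1/4*pi_Y + 1/10*pi_Z + 3/20*pi_W + 3/5*pi_U
  pi_U = 1/5*pi_X + 1/10*pi_Y + 1/10*pi_Z + 11/20*pi_W + 1/20*pi_U
with normalization: pi_X + pi_Y + pi_Z + pi_W + pi_U = 1.

Using the first 4 balance equations plus normalization, the linear system A*pi = b is:
  [-11/20, 1/10, 1/2, 1/20, 1/20] . pi = 0
  [1/20, -19/20, 1/4, 1/5, 1/20] . pi = 0
  [1/10, 1/2, -19/20, 1/20, 1/4] . pi = 0
  [1/5, 1/4, 1/10, -17/20, 3/5] . pi = 0
  [1, 1, 1, 1, 1] . pi = 1

Solving yields:
  pi_X = 36422/169237
  pi_Y = 20777/169237
  pi_Z = 27450/169237
  pi_W = 45501/169237
  pi_U = 39087/169237

Verification (pi * P):
  36422/169237*9/20 + 20777/169237*1/10 + 27450/169237*1/2 + 45501/169237*1/20 + 39087/169237*1/20 = 36422/169237 = pi_X  (ok)
  36422/169237*1/20 + 20777/169237*1/20 + 27450/169237*1/4 + 45501/169237*1/5 + 39087/169237*1/20 = 20777/169237 = pi_Y  (ok)
  36422/169237*1/10 + 20777/169237*1/2 + 27450/169237*1/20 + 45501/169237*1/20 + 39087/169237*1/4 = 27450/169237 = pi_Z  (ok)
  36422/169237*1/5 + 20777/169237*1/4 + 27450/169237*1/10 + 45501/169237*3/20 + 39087/169237*3/5 = 45501/169237 = pi_W  (ok)
  36422/169237*1/5 + 20777/169237*1/10 + 27450/169237*1/10 + 45501/169237*11/20 + 39087/169237*1/20 = 39087/169237 = pi_U  (ok)

Answer: 36422/169237 20777/169237 27450/169237 45501/169237 39087/169237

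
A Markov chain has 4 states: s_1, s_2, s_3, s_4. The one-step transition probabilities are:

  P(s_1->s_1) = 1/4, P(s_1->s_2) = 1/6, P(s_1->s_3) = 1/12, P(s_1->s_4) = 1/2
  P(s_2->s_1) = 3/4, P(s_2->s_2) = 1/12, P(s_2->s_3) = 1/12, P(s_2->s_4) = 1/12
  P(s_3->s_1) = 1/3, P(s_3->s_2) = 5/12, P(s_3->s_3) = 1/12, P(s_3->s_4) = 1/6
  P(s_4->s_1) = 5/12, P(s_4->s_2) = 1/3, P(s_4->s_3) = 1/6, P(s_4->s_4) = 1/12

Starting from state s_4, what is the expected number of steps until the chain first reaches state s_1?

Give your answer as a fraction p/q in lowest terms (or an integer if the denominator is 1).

Let h_i = expected steps to first reach s_1 from state i.
Boundary: h_s_1 = 0.
First-step equations for the other states:
  h_s_2 = 1 + 3/4*h_s_1 + 1/12*h_s_2 + 1/12*h_s_3 + 1/12*h_s_4
  h_s_3 = 1 + 1/3*h_s_1 + 5/12*h_s_2 + 1/12*h_s_3 + 1/6*h_s_4
  h_s_4 = 1 + 5/12*h_s_1 + 1/3*h_s_2 + 1/6*h_s_3 + 1/12*h_s_4

Substituting h_s_1 = 0 and rearranging gives the linear system (I - Q) h = 1:
  [11/12, -1/12, -1/12] . (h_s_2, h_s_3, h_s_4) = 1
  [-5/12, 11/12, -1/6] . (h_s_2, h_s_3, h_s_4) = 1
  [-1/3, -1/6, 11/12] . (h_s_2, h_s_3, h_s_4) = 1

Solving yields:
  h_s_2 = 22/15
  h_s_3 = 138/65
  h_s_4 = 392/195

Starting state is s_4, so the expected hitting time is h_s_4 = 392/195.

Answer: 392/195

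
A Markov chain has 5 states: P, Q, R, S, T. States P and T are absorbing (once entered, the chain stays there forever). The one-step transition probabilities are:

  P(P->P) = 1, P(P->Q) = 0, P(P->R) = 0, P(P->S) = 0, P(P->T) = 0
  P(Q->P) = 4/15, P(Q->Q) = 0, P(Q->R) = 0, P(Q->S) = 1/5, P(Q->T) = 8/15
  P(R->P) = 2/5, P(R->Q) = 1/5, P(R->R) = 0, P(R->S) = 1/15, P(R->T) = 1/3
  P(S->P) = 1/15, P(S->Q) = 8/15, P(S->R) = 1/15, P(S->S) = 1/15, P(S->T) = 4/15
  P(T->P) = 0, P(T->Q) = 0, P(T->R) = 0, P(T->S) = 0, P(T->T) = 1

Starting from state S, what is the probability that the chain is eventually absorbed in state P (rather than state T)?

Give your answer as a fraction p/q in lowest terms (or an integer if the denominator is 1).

Answer: 269/922

Derivation:
Let a_i = P(absorbed in P | start in state i).
Boundary conditions: a_P = 1, a_T = 0.
For each transient state i, a_i = sum_j P(i->j) * a_j:
  a_Q = 4/15*a_P + 0*a_Q + 0*a_R + 1/5*a_S + 8/15*a_T
  a_R = 2/5*a_P + 1/5*a_Q + 0*a_R + 1/15*a_S + 1/3*a_T
  a_S = 1/15*a_P + 8/15*a_Q + 1/15*a_R + 1/15*a_S + 4/15*a_T

Substituting a_P = 1 and a_T = 0, rearrange to (I - Q) a = r where r[i] = P(i -> P):
  [1, 0, -1/5] . (a_Q, a_R, a_S) = 4/15
  [-1/5, 1, -1/15] . (a_Q, a_R, a_S) = 2/5
  [-8/15, -1/15, 14/15] . (a_Q, a_R, a_S) = 1/15

Solving yields:
  a_Q = 899/2766
  a_R = 670/1383
  a_S = 269/922

Starting state is S, so the absorption probability is a_S = 269/922.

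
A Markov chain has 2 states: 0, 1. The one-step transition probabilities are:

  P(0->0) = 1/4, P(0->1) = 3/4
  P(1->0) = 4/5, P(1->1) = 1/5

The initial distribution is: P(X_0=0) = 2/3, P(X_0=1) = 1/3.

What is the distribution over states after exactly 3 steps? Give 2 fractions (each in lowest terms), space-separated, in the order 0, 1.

Answer: 5893/12000 6107/12000

Derivation:
Propagating the distribution step by step (d_{t+1} = d_t * P):
d_0 = (0=2/3, 1=1/3)
  d_1[0] = 2/3*1/4 + 1/3*4/5 = 13/30
  d_1[1] = 2/3*3/4 + 1/3*1/5 = 17/30
d_1 = (0=13/30, 1=17/30)
  d_2[0] = 13/30*1/4 + 17/30*4/5 = 337/600
  d_2[1] = 13/30*3/4 + 17/30*1/5 = 263/600
d_2 = (0=337/600, 1=263/600)
  d_3[0] = 337/600*1/4 + 263/600*4/5 = 5893/12000
  d_3[1] = 337/600*3/4 + 263/600*1/5 = 6107/12000
d_3 = (0=5893/12000, 1=6107/12000)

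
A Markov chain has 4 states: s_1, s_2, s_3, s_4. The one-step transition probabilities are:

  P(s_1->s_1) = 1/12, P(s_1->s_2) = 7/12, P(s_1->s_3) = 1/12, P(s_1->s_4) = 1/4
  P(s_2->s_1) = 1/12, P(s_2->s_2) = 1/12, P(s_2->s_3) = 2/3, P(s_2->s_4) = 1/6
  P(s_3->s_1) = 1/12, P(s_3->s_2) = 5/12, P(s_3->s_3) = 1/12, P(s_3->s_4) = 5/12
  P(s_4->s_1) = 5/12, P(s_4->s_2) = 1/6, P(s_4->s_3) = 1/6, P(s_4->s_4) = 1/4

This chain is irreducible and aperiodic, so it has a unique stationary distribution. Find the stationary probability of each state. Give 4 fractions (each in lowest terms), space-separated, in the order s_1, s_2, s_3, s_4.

The stationary distribution satisfies pi = pi * P, i.e.:
  pi_s_1 = 1/12*pi_s_1 + 1/12*pi_s_2 + 1/12*pi_s_3 + 5/12*pi_s_4
  pi_s_2 = 7/12*pi_s_1 + 1/12*pi_s_2 + 5/12*pi_s_3 + 1/6*pi_s_4
  pi_s_3 = 1/12*pi_s_1 + 2/3*pi_s_2 + 1/12*pi_s_3 + 1/6*pi_s_4
  pi_s_4 = 1/4*pi_s_1 + 1/6*pi_s_2 + 5/12*pi_s_3 + 1/4*pi_s_4
with normalization: pi_s_1 + pi_s_2 + pi_s_3 + pi_s_4 = 1.

Using the first 3 balance equations plus normalization, the linear system A*pi = b is:
  [-11/12, 1/12, 1/12, 5/12] . pi = 0
  [7/12, -11/12, 5/12, 1/6] . pi = 0
  [1/12, 2/3, -11/12, 1/6] . pi = 0
  [1, 1, 1, 1] . pi = 1

Solving yields:
  pi_s_1 = 475/2732
  pi_s_2 = 387/1366
  pi_s_3 = 741/2732
  pi_s_4 = 371/1366

Verification (pi * P):
  475/2732*1/12 + 387/1366*1/12 + 741/2732*1/12 + 371/1366*5/12 = 475/2732 = pi_s_1  (ok)
  475/2732*7/12 + 387/1366*1/12 + 741/2732*5/12 + 371/1366*1/6 = 387/1366 = pi_s_2  (ok)
  475/2732*1/12 + 387/1366*2/3 + 741/2732*1/12 + 371/1366*1/6 = 741/2732 = pi_s_3  (ok)
  475/2732*1/4 + 387/1366*1/6 + 741/2732*5/12 + 371/1366*1/4 = 371/1366 = pi_s_4  (ok)

Answer: 475/2732 387/1366 741/2732 371/1366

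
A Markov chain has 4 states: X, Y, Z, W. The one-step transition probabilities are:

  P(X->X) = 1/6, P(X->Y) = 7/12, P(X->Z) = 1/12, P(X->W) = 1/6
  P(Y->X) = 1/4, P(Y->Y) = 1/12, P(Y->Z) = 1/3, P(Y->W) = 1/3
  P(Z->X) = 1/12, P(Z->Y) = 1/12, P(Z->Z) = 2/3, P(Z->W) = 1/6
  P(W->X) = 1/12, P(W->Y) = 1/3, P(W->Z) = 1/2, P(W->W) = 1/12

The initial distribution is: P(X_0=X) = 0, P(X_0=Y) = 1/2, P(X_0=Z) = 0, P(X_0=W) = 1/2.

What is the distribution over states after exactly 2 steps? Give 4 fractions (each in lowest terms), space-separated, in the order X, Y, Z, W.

Propagating the distribution step by step (d_{t+1} = d_t * P):
d_0 = (X=0, Y=1/2, Z=0, W=1/2)
  d_1[X] = 0*1/6 + 1/2*1/4 + 0*1/12 + 1/2*1/12 = 1/6
  d_1[Y] = 0*7/12 + 1/2*1/12 + 0*1/12 + 1/2*1/3 = 5/24
  d_1[Z] = 0*1/12 + 1/2*1/3 + 0*2/3 + 1/2*1/2 = 5/12
  d_1[W] = 0*1/6 + 1/2*1/3 + 0*1/6 + 1/2*1/12 = 5/24
d_1 = (X=1/6, Y=5/24, Z=5/12, W=5/24)
  d_2[X] = 1/6*1/6 + 5/24*1/4 + 5/12*1/12 + 5/24*1/12 = 19/144
  d_2[Y] = 1/6*7/12 + 5/24*1/12 + 5/12*1/12 + 5/24*1/3 = 7/32
  d_2[Z] = 1/6*1/12 + 5/24*1/3 + 5/12*2/3 + 5/24*1/2 = 67/144
  d_2[W] = 1/6*1/6 + 5/24*1/3 + 5/12*1/6 + 5/24*1/12 = 53/288
d_2 = (X=19/144, Y=7/32, Z=67/144, W=53/288)

Answer: 19/144 7/32 67/144 53/288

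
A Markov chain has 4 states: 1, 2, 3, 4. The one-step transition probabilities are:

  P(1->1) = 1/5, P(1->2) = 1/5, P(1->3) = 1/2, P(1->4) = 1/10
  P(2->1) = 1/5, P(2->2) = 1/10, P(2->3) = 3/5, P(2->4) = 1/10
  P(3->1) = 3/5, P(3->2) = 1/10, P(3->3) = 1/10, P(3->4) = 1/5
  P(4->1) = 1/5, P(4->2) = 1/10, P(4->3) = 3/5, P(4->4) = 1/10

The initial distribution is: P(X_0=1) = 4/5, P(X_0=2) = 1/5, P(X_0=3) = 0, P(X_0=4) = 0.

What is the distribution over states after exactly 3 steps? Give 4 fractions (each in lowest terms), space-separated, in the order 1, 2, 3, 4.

Propagating the distribution step by step (d_{t+1} = d_t * P):
d_0 = (1=4/5, 2=1/5, 3=0, 4=0)
  d_1[1] = 4/5*1/5 + 1/5*1/5 + 0*3/5 + 0*1/5 = 1/5
  d_1[2] = 4/5*1/5 + 1/5*1/10 + 0*1/10 + 0*1/10 = 9/50
  d_1[3] = 4/5*1/2 + 1/5*3/5 + 0*1/10 + 0*3/5 = 13/25
  d_1[4] = 4/5*1/10 + 1/5*1/10 + 0*1/5 + 0*1/10 = 1/10
d_1 = (1=1/5, 2=9/50, 3=13/25, 4=1/10)
  d_2[1] = 1/5*1/5 + 9/50*1/5 + 13/25*3/5 + 1/10*1/5 = 51/125
  d_2[2] = 1/5*1/5 + 9/50*1/10 + 13/25*1/10 + 1/10*1/10 = 3/25
  d_2[3] = 1/5*1/2 + 9/50*3/5 + 13/25*1/10 + 1/10*3/5 = 8/25
  d_2[4] = 1/5*1/10 + 9/50*1/10 + 13/25*1/5 + 1/10*1/10 = 19/125
d_2 = (1=51/125, 2=3/25, 3=8/25, 4=19/125)
  d_3[1] = 51/125*1/5 + 3/25*1/5 + 8/25*3/5 + 19/125*1/5 = 41/125
  d_3[2] = 51/125*1/5 + 3/25*1/10 + 8/25*1/10 + 19/125*1/10 = 88/625
  d_3[3] = 51/125*1/2 + 3/25*3/5 + 8/25*1/10 + 19/125*3/5 = 499/1250
  d_3[4] = 51/125*1/10 + 3/25*1/10 + 8/25*1/5 + 19/125*1/10 = 33/250
d_3 = (1=41/125, 2=88/625, 3=499/1250, 4=33/250)

Answer: 41/125 88/625 499/1250 33/250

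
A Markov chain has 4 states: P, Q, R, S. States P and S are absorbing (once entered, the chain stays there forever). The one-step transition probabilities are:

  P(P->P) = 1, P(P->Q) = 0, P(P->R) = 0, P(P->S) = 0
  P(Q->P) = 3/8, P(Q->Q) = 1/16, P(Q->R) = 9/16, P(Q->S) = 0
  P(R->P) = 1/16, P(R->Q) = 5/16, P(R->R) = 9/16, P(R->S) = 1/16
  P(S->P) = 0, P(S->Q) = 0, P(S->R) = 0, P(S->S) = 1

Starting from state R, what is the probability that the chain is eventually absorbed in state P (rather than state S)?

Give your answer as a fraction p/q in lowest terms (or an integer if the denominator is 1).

Let a_i = P(absorbed in P | start in state i).
Boundary conditions: a_P = 1, a_S = 0.
For each transient state i, a_i = sum_j P(i->j) * a_j:
  a_Q = 3/8*a_P + 1/16*a_Q + 9/16*a_R + 0*a_S
  a_R = 1/16*a_P + 5/16*a_Q + 9/16*a_R + 1/16*a_S

Substituting a_P = 1 and a_S = 0, rearrange to (I - Q) a = r where r[i] = P(i -> P):
  [15/16, -9/16] . (a_Q, a_R) = 3/8
  [-5/16, 7/16] . (a_Q, a_R) = 1/16

Solving yields:
  a_Q = 17/20
  a_R = 3/4

Starting state is R, so the absorption probability is a_R = 3/4.

Answer: 3/4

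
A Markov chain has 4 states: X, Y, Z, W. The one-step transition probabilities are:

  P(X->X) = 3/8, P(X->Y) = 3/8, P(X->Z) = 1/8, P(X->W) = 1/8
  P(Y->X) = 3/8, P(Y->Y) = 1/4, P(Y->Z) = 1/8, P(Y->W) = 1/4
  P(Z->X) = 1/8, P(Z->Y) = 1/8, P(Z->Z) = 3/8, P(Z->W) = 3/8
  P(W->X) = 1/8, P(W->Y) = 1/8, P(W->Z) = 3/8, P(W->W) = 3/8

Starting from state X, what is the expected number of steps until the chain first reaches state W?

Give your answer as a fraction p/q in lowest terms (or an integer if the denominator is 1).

Let h_i = expected steps to first reach W from state i.
Boundary: h_W = 0.
First-step equations for the other states:
  h_X = 1 + 3/8*h_X + 3/8*h_Y + 1/8*h_Z + 1/8*h_W
  h_Y = 1 + 3/8*h_X + 1/4*h_Y + 1/8*h_Z + 1/4*h_W
  h_Z = 1 + 1/8*h_X + 1/8*h_Y + 3/8*h_Z + 3/8*h_W

Substituting h_W = 0 and rearranging gives the linear system (I - Q) h = 1:
  [5/8, -3/8, -1/8] . (h_X, h_Y, h_Z) = 1
  [-3/8, 3/4, -1/8] . (h_X, h_Y, h_Z) = 1
  [-1/8, -1/8, 5/8] . (h_X, h_Y, h_Z) = 1

Solving yields:
  h_X = 54/11
  h_Y = 48/11
  h_Z = 38/11

Starting state is X, so the expected hitting time is h_X = 54/11.

Answer: 54/11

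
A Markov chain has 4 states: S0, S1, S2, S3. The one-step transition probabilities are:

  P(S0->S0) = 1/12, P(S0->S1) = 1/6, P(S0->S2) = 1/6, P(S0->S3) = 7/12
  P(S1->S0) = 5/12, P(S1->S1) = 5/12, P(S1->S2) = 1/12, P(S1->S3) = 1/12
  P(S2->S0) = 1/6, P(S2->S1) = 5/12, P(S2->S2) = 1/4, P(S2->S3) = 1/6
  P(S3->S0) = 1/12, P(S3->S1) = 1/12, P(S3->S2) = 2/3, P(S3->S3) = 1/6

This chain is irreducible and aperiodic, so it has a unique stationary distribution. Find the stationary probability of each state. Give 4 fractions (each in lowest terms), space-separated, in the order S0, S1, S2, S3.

The stationary distribution satisfies pi = pi * P, i.e.:
  pi_S0 = 1/12*pi_S0 + 5/12*pi_S1 + 1/6*pi_S2 + 1/12*pi_S3
  pi_S1 = 1/6*pi_S0 + 5/12*pi_S1 + 5/12*pi_S2 + 1/12*pi_S3
  pi_S2 = 1/6*pi_S0 + 1/12*pi_S1 + 1/4*pi_S2 + 2/3*pi_S3
  pi_S3 = 7/12*pi_S0 + 1/12*pi_S1 + 1/6*pi_S2 + 1/6*pi_S3
with normalization: pi_S0 + pi_S1 + pi_S2 + pi_S3 = 1.

Using the first 3 balance equations plus normalization, the linear system A*pi = b is:
  [-11/12, 5/12, 1/6, 1/12] . pi = 0
  [1/6, -7/12, 5/12, 1/12] . pi = 0
  [1/6, 1/12, -3/4, 2/3] . pi = 0
  [1, 1, 1, 1] . pi = 1

Solving yields:
  pi_S0 = 417/2051
  pi_S1 = 85/293
  pi_S2 = 573/2051
  pi_S3 = 466/2051

Verification (pi * P):
  417/2051*1/12 + 85/293*5/12 + 573/2051*1/6 + 466/2051*1/12 = 417/2051 = pi_S0  (ok)
  417/2051*1/6 + 85/293*5/12 + 573/2051*5/12 + 466/2051*1/12 = 85/293 = pi_S1  (ok)
  417/2051*1/6 + 85/293*1/12 + 573/2051*1/4 + 466/2051*2/3 = 573/2051 = pi_S2  (ok)
  417/2051*7/12 + 85/293*1/12 + 573/2051*1/6 + 466/2051*1/6 = 466/2051 = pi_S3  (ok)

Answer: 417/2051 85/293 573/2051 466/2051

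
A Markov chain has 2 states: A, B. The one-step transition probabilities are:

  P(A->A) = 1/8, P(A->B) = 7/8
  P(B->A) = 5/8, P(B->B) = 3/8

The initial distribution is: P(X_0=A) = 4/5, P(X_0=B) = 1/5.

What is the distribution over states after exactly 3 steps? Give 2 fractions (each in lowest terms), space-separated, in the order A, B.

Propagating the distribution step by step (d_{t+1} = d_t * P):
d_0 = (A=4/5, B=1/5)
  d_1[A] = 4/5*1/8 + 1/5*5/8 = 9/40
  d_1[B] = 4/5*7/8 + 1/5*3/8 = 31/40
d_1 = (A=9/40, B=31/40)
  d_2[A] = 9/40*1/8 + 31/40*5/8 = 41/80
  d_2[B] = 9/40*7/8 + 31/40*3/8 = 39/80
d_2 = (A=41/80, B=39/80)
  d_3[A] = 41/80*1/8 + 39/80*5/8 = 59/160
  d_3[B] = 41/80*7/8 + 39/80*3/8 = 101/160
d_3 = (A=59/160, B=101/160)

Answer: 59/160 101/160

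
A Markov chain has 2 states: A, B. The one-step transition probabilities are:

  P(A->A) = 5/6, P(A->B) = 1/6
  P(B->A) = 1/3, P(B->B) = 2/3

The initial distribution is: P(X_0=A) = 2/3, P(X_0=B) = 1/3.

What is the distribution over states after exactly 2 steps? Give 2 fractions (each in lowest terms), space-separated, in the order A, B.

Answer: 2/3 1/3

Derivation:
Propagating the distribution step by step (d_{t+1} = d_t * P):
d_0 = (A=2/3, B=1/3)
  d_1[A] = 2/3*5/6 + 1/3*1/3 = 2/3
  d_1[B] = 2/3*1/6 + 1/3*2/3 = 1/3
d_1 = (A=2/3, B=1/3)
  d_2[A] = 2/3*5/6 + 1/3*1/3 = 2/3
  d_2[B] = 2/3*1/6 + 1/3*2/3 = 1/3
d_2 = (A=2/3, B=1/3)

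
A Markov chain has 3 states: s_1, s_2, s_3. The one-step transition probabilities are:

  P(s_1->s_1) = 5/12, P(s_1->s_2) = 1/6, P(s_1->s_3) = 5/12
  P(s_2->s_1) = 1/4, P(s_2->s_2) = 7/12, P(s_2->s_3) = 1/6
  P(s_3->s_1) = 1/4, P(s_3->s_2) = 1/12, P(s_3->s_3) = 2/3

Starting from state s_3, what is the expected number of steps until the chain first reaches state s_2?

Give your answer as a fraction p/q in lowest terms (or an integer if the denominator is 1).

Let h_i = expected steps to first reach s_2 from state i.
Boundary: h_s_2 = 0.
First-step equations for the other states:
  h_s_1 = 1 + 5/12*h_s_1 + 1/6*h_s_2 + 5/12*h_s_3
  h_s_3 = 1 + 1/4*h_s_1 + 1/12*h_s_2 + 2/3*h_s_3

Substituting h_s_2 = 0 and rearranging gives the linear system (I - Q) h = 1:
  [7/12, -5/12] . (h_s_1, h_s_3) = 1
  [-1/4, 1/3] . (h_s_1, h_s_3) = 1

Solving yields:
  h_s_1 = 108/13
  h_s_3 = 120/13

Starting state is s_3, so the expected hitting time is h_s_3 = 120/13.

Answer: 120/13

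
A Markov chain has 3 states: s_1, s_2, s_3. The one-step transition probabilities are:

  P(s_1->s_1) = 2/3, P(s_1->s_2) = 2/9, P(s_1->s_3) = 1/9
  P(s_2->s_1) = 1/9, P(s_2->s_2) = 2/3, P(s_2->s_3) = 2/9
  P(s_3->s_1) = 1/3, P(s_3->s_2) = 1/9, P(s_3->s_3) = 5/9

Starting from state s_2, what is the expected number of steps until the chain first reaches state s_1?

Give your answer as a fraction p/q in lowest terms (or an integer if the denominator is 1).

Let h_i = expected steps to first reach s_1 from state i.
Boundary: h_s_1 = 0.
First-step equations for the other states:
  h_s_2 = 1 + 1/9*h_s_1 + 2/3*h_s_2 + 2/9*h_s_3
  h_s_3 = 1 + 1/3*h_s_1 + 1/9*h_s_2 + 5/9*h_s_3

Substituting h_s_1 = 0 and rearranging gives the linear system (I - Q) h = 1:
  [1/3, -2/9] . (h_s_2, h_s_3) = 1
  [-1/9, 4/9] . (h_s_2, h_s_3) = 1

Solving yields:
  h_s_2 = 27/5
  h_s_3 = 18/5

Starting state is s_2, so the expected hitting time is h_s_2 = 27/5.

Answer: 27/5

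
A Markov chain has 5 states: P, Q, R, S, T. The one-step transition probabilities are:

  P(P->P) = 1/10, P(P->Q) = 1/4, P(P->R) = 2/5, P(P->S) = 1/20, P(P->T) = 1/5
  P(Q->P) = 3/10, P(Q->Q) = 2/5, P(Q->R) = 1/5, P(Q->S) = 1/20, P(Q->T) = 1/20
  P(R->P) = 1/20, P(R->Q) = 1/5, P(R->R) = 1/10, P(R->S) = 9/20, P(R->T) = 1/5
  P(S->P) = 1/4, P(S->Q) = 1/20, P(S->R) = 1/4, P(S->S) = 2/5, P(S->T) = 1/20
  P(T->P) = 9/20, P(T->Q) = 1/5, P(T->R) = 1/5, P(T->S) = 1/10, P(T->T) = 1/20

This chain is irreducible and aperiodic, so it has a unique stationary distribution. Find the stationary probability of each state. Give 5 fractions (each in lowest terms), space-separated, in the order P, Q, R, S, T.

Answer: 28234/136331 30039/136331 31329/136331 30978/136331 15751/136331

Derivation:
The stationary distribution satisfies pi = pi * P, i.e.:
  pi_P = 1/10*pi_P + 3/10*pi_Q + 1/20*pi_R + 1/4*pi_S + 9/20*pi_T
  pi_Q = 1/4*pi_P + 2/5*pi_Q + 1/5*pi_R + 1/20*pi_S + 1/5*pi_T
  pi_R = 2/5*pi_P + 1/5*pi_Q + 1/10*pi_R + 1/4*pi_S + 1/5*pi_T
  pi_S = 1/20*pi_P + 1/20*pi_Q + 9/20*pi_R + 2/5*pi_S + 1/10*pi_T
  pi_T = 1/5*pi_P + 1/20*pi_Q + 1/5*pi_R + 1/20*pi_S + 1/20*pi_T
with normalization: pi_P + pi_Q + pi_R + pi_S + pi_T = 1.

Using the first 4 balance equations plus normalization, the linear system A*pi = b is:
  [-9/10, 3/10, 1/20, 1/4, 9/20] . pi = 0
  [1/4, -3/5, 1/5, 1/20, 1/5] . pi = 0
  [2/5, 1/5, -9/10, 1/4, 1/5] . pi = 0
  [1/20, 1/20, 9/20, -3/5, 1/10] . pi = 0
  [1, 1, 1, 1, 1] . pi = 1

Solving yields:
  pi_P = 28234/136331
  pi_Q = 30039/136331
  pi_R = 31329/136331
  pi_S = 30978/136331
  pi_T = 15751/136331

Verification (pi * P):
  28234/136331*1/10 + 30039/136331*3/10 + 31329/136331*1/20 + 30978/136331*1/4 + 15751/136331*9/20 = 28234/136331 = pi_P  (ok)
  28234/136331*1/4 + 30039/136331*2/5 + 31329/136331*1/5 + 30978/136331*1/20 + 15751/136331*1/5 = 30039/136331 = pi_Q  (ok)
  28234/136331*2/5 + 30039/136331*1/5 + 31329/136331*1/10 + 30978/136331*1/4 + 15751/136331*1/5 = 31329/136331 = pi_R  (ok)
  28234/136331*1/20 + 30039/136331*1/20 + 31329/136331*9/20 + 30978/136331*2/5 + 15751/136331*1/10 = 30978/136331 = pi_S  (ok)
  28234/136331*1/5 + 30039/136331*1/20 + 31329/136331*1/5 + 30978/136331*1/20 + 15751/136331*1/20 = 15751/136331 = pi_T  (ok)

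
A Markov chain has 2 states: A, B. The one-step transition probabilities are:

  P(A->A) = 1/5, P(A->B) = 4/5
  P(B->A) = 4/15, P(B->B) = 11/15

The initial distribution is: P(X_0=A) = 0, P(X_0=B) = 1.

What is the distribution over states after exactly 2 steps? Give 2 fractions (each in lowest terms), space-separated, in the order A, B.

Answer: 56/225 169/225

Derivation:
Propagating the distribution step by step (d_{t+1} = d_t * P):
d_0 = (A=0, B=1)
  d_1[A] = 0*1/5 + 1*4/15 = 4/15
  d_1[B] = 0*4/5 + 1*11/15 = 11/15
d_1 = (A=4/15, B=11/15)
  d_2[A] = 4/15*1/5 + 11/15*4/15 = 56/225
  d_2[B] = 4/15*4/5 + 11/15*11/15 = 169/225
d_2 = (A=56/225, B=169/225)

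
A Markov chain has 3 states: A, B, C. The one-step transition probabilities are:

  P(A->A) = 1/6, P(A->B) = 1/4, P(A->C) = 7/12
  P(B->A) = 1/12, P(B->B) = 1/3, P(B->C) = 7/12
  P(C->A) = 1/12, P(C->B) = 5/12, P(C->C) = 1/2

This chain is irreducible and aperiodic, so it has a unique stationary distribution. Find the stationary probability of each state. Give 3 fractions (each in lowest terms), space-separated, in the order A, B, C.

The stationary distribution satisfies pi = pi * P, i.e.:
  pi_A = 1/6*pi_A + 1/12*pi_B + 1/12*pi_C
  pi_B = 1/4*pi_A + 1/3*pi_B + 5/12*pi_C
  pi_C = 7/12*pi_A + 7/12*pi_B + 1/2*pi_C
with normalization: pi_A + pi_B + pi_C = 1.

Using the first 2 balance equations plus normalization, the linear system A*pi = b is:
  [-5/6, 1/12, 1/12] . pi = 0
  [1/4, -2/3, 5/12] . pi = 0
  [1, 1, 1] . pi = 1

Solving yields:
  pi_A = 1/11
  pi_B = 53/143
  pi_C = 7/13

Verification (pi * P):
  1/11*1/6 + 53/143*1/12 + 7/13*1/12 = 1/11 = pi_A  (ok)
  1/11*1/4 + 53/143*1/3 + 7/13*5/12 = 53/143 = pi_B  (ok)
  1/11*7/12 + 53/143*7/12 + 7/13*1/2 = 7/13 = pi_C  (ok)

Answer: 1/11 53/143 7/13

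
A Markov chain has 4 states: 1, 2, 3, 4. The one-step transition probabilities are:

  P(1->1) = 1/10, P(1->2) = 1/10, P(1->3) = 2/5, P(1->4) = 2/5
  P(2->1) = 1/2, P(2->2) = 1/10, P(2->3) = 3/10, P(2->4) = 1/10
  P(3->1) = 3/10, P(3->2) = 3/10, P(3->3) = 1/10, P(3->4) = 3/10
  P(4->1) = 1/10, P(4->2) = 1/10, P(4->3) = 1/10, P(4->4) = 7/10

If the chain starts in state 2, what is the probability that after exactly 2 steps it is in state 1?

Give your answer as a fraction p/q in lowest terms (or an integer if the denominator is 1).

Computing P^2 by repeated multiplication:
P^1 =
  1: [1/10, 1/10, 2/5, 2/5]
  2: [1/2, 1/10, 3/10, 1/10]
  3: [3/10, 3/10, 1/10, 3/10]
  4: [1/10, 1/10, 1/10, 7/10]
P^2 =
  1: [11/50, 9/50, 3/20, 9/20]
  2: [1/5, 4/25, 27/100, 37/100]
  3: [6/25, 3/25, 1/4, 39/100]
  4: [4/25, 3/25, 3/20, 57/100]

(P^2)[2 -> 1] = 1/5

Answer: 1/5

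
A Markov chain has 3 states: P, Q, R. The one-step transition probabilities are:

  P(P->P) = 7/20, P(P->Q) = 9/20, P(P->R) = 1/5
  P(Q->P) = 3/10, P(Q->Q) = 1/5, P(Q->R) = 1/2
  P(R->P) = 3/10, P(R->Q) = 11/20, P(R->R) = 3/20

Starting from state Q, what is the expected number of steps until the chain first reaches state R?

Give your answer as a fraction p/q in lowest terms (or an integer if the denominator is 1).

Answer: 190/77

Derivation:
Let h_i = expected steps to first reach R from state i.
Boundary: h_R = 0.
First-step equations for the other states:
  h_P = 1 + 7/20*h_P + 9/20*h_Q + 1/5*h_R
  h_Q = 1 + 3/10*h_P + 1/5*h_Q + 1/2*h_R

Substituting h_R = 0 and rearranging gives the linear system (I - Q) h = 1:
  [13/20, -9/20] . (h_P, h_Q) = 1
  [-3/10, 4/5] . (h_P, h_Q) = 1

Solving yields:
  h_P = 250/77
  h_Q = 190/77

Starting state is Q, so the expected hitting time is h_Q = 190/77.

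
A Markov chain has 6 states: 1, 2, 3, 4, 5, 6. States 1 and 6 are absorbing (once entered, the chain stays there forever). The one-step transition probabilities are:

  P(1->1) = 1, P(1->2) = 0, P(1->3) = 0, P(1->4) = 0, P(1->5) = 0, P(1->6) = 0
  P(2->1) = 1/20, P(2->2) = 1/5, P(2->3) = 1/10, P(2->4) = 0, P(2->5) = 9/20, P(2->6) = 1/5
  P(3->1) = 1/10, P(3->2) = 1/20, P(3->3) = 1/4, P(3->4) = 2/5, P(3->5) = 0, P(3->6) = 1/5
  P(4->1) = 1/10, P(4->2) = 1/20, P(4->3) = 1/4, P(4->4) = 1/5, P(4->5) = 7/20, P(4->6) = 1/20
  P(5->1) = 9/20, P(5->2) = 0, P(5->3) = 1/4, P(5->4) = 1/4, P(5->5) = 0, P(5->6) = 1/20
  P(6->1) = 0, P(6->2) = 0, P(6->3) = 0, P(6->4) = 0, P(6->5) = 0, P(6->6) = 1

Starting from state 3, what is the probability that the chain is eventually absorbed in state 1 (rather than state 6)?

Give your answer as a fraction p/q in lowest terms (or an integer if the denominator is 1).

Answer: 24693/48250

Derivation:
Let a_i = P(absorbed in 1 | start in state i).
Boundary conditions: a_1 = 1, a_6 = 0.
For each transient state i, a_i = sum_j P(i->j) * a_j:
  a_2 = 1/20*a_1 + 1/5*a_2 + 1/10*a_3 + 0*a_4 + 9/20*a_5 + 1/5*a_6
  a_3 = 1/10*a_1 + 1/20*a_2 + 1/4*a_3 + 2/5*a_4 + 0*a_5 + 1/5*a_6
  a_4 = 1/10*a_1 + 1/20*a_2 + 1/4*a_3 + 1/5*a_4 + 7/20*a_5 + 1/20*a_6
  a_5 = 9/20*a_1 + 0*a_2 + 1/4*a_3 + 1/4*a_4 + 0*a_5 + 1/20*a_6

Substituting a_1 = 1 and a_6 = 0, rearrange to (I - Q) a = r where r[i] = P(i -> 1):
  [4/5, -1/10, 0, -9/20] . (a_2, a_3, a_4, a_5) = 1/20
  [-1/20, 3/4, -2/5, 0] . (a_2, a_3, a_4, a_5) = 1/10
  [-1/20, -1/4, 4/5, -7/20] . (a_2, a_3, a_4, a_5) = 1/10
  [0, -1/4, -1/4, 1] . (a_2, a_3, a_4, a_5) = 9/20

Solving yields:
  a_2 = 26143/48250
  a_3 = 24693/48250
  a_4 = 30969/48250
  a_5 = 17814/24125

Starting state is 3, so the absorption probability is a_3 = 24693/48250.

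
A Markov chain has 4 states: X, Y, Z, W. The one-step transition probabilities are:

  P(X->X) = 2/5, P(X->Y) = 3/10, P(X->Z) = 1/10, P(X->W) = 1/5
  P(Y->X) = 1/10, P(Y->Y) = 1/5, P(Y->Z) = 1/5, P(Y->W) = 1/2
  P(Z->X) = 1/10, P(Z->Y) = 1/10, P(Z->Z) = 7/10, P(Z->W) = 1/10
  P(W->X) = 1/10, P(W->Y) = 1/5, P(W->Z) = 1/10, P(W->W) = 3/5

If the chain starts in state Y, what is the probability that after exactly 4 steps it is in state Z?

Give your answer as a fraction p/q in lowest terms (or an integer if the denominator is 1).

Computing P^4 by repeated multiplication:
P^1 =
  X: [2/5, 3/10, 1/10, 1/5]
  Y: [1/10, 1/5, 1/5, 1/2]
  Z: [1/10, 1/10, 7/10, 1/10]
  W: [1/10, 1/5, 1/10, 3/5]
P^2 =
  X: [11/50, 23/100, 19/100, 9/25]
  Y: [13/100, 19/100, 6/25, 11/25]
  Z: [13/100, 7/50, 53/100, 1/5]
  W: [13/100, 1/5, 9/50, 49/100]
P^3 =
  X: [83/500, 203/1000, 237/1000, 197/500]
  Y: [139/1000, 189/1000, 263/1000, 409/1000]
  Z: [139/1000, 4/25, 54/125, 269/1000]
  W: [139/1000, 39/200, 57/250, 219/500]
P^4 =
  X: [749/5000, 1929/10000, 21/80, 987/2500]
  Y: [1417/10000, 469/2500, 2767/10000, 197/500]
  Z: [1417/10000, 1707/10000, 469/1250, 781/2500]
  W: [1417/10000, 1911/10000, 2563/10000, 4109/10000]

(P^4)[Y -> Z] = 2767/10000

Answer: 2767/10000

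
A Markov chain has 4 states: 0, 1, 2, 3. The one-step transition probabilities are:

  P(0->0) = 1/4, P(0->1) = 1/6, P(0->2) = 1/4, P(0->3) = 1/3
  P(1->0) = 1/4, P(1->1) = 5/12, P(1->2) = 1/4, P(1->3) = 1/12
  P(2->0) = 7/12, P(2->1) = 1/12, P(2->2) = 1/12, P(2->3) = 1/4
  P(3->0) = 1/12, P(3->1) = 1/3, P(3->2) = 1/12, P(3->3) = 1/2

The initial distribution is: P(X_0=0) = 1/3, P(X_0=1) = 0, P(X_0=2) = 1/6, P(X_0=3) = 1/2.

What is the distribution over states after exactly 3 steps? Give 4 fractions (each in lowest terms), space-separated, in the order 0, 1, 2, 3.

Propagating the distribution step by step (d_{t+1} = d_t * P):
d_0 = (0=1/3, 1=0, 2=1/6, 3=1/2)
  d_1[0] = 1/3*1/4 + 0*1/4 + 1/6*7/12 + 1/2*1/12 = 2/9
  d_1[1] = 1/3*1/6 + 0*5/12 + 1/6*1/12 + 1/2*1/3 = 17/72
  d_1[2] = 1/3*1/4 + 0*1/4 + 1/6*1/12 + 1/2*1/12 = 5/36
  d_1[3] = 1/3*1/3 + 0*1/12 + 1/6*1/4 + 1/2*1/2 = 29/72
d_1 = (0=2/9, 1=17/72, 2=5/36, 3=29/72)
  d_2[0] = 2/9*1/4 + 17/72*1/4 + 5/36*7/12 + 29/72*1/12 = 11/48
  d_2[1] = 2/9*1/6 + 17/72*5/12 + 5/36*1/12 + 29/72*1/3 = 9/32
  d_2[2] = 2/9*1/4 + 17/72*1/4 + 5/36*1/12 + 29/72*1/12 = 23/144
  d_2[3] = 2/9*1/3 + 17/72*1/12 + 5/36*1/4 + 29/72*1/2 = 95/288
d_2 = (0=11/48, 1=9/32, 2=23/144, 3=95/288)
  d_3[0] = 11/48*1/4 + 9/32*1/4 + 23/144*7/12 + 95/288*1/12 = 143/576
  d_3[1] = 11/48*1/6 + 9/32*5/12 + 23/144*1/12 + 95/288*1/3 = 107/384
  d_3[2] = 11/48*1/4 + 9/32*1/4 + 23/144*1/12 + 95/288*1/12 = 97/576
  d_3[3] = 11/48*1/3 + 9/32*1/12 + 23/144*1/4 + 95/288*1/2 = 39/128
d_3 = (0=143/576, 1=107/384, 2=97/576, 3=39/128)

Answer: 143/576 107/384 97/576 39/128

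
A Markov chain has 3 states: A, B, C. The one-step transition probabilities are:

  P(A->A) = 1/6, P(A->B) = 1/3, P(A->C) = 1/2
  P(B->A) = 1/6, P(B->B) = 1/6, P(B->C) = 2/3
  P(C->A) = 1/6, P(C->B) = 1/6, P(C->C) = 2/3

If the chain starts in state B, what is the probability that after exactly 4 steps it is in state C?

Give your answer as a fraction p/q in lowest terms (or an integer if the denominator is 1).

Answer: 23/36

Derivation:
Computing P^4 by repeated multiplication:
P^1 =
  A: [1/6, 1/3, 1/2]
  B: [1/6, 1/6, 2/3]
  C: [1/6, 1/6, 2/3]
P^2 =
  A: [1/6, 7/36, 23/36]
  B: [1/6, 7/36, 23/36]
  C: [1/6, 7/36, 23/36]
P^3 =
  A: [1/6, 7/36, 23/36]
  B: [1/6, 7/36, 23/36]
  C: [1/6, 7/36, 23/36]
P^4 =
  A: [1/6, 7/36, 23/36]
  B: [1/6, 7/36, 23/36]
  C: [1/6, 7/36, 23/36]

(P^4)[B -> C] = 23/36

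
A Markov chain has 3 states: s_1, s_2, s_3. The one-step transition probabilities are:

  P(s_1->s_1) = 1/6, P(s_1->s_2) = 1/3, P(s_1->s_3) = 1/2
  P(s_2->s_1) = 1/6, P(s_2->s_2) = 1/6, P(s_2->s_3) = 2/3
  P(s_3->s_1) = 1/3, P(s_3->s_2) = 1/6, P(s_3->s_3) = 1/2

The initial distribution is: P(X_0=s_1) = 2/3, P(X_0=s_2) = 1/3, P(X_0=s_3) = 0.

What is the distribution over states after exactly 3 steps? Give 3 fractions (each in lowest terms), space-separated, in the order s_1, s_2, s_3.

Answer: 167/648 17/81 115/216

Derivation:
Propagating the distribution step by step (d_{t+1} = d_t * P):
d_0 = (s_1=2/3, s_2=1/3, s_3=0)
  d_1[s_1] = 2/3*1/6 + 1/3*1/6 + 0*1/3 = 1/6
  d_1[s_2] = 2/3*1/3 + 1/3*1/6 + 0*1/6 = 5/18
  d_1[s_3] = 2/3*1/2 + 1/3*2/3 + 0*1/2 = 5/9
d_1 = (s_1=1/6, s_2=5/18, s_3=5/9)
  d_2[s_1] = 1/6*1/6 + 5/18*1/6 + 5/9*1/3 = 7/27
  d_2[s_2] = 1/6*1/3 + 5/18*1/6 + 5/9*1/6 = 7/36
  d_2[s_3] = 1/6*1/2 + 5/18*2/3 + 5/9*1/2 = 59/108
d_2 = (s_1=7/27, s_2=7/36, s_3=59/108)
  d_3[s_1] = 7/27*1/6 + 7/36*1/6 + 59/108*1/3 = 167/648
  d_3[s_2] = 7/27*1/3 + 7/36*1/6 + 59/108*1/6 = 17/81
  d_3[s_3] = 7/27*1/2 + 7/36*2/3 + 59/108*1/2 = 115/216
d_3 = (s_1=167/648, s_2=17/81, s_3=115/216)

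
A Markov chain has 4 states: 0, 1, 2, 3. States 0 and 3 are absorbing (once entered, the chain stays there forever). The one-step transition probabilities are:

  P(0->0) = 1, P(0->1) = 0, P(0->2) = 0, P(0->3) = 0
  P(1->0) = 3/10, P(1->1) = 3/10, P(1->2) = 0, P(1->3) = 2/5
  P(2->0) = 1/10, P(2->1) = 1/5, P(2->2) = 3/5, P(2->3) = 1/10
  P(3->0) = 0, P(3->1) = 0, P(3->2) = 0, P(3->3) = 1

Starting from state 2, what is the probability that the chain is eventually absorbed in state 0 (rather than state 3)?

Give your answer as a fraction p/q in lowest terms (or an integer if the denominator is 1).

Let a_i = P(absorbed in 0 | start in state i).
Boundary conditions: a_0 = 1, a_3 = 0.
For each transient state i, a_i = sum_j P(i->j) * a_j:
  a_1 = 3/10*a_0 + 3/10*a_1 + 0*a_2 + 2/5*a_3
  a_2 = 1/10*a_0 + 1/5*a_1 + 3/5*a_2 + 1/10*a_3

Substituting a_0 = 1 and a_3 = 0, rearrange to (I - Q) a = r where r[i] = P(i -> 0):
  [7/10, 0] . (a_1, a_2) = 3/10
  [-1/5, 2/5] . (a_1, a_2) = 1/10

Solving yields:
  a_1 = 3/7
  a_2 = 13/28

Starting state is 2, so the absorption probability is a_2 = 13/28.

Answer: 13/28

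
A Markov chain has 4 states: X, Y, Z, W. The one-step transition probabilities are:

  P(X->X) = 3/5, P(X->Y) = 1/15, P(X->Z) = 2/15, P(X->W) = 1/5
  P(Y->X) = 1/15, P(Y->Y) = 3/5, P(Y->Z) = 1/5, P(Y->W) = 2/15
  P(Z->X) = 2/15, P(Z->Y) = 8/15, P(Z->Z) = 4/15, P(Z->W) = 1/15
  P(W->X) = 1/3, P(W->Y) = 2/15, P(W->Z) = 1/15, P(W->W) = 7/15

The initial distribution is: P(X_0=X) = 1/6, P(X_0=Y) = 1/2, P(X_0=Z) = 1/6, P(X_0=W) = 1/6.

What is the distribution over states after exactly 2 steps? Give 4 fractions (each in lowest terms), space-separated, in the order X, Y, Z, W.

Propagating the distribution step by step (d_{t+1} = d_t * P):
d_0 = (X=1/6, Y=1/2, Z=1/6, W=1/6)
  d_1[X] = 1/6*3/5 + 1/2*1/15 + 1/6*2/15 + 1/6*1/3 = 19/90
  d_1[Y] = 1/6*1/15 + 1/2*3/5 + 1/6*8/15 + 1/6*2/15 = 19/45
  d_1[Z] = 1/6*2/15 + 1/2*1/5 + 1/6*4/15 + 1/6*1/15 = 8/45
  d_1[W] = 1/6*1/5 + 1/2*2/15 + 1/6*1/15 + 1/6*7/15 = 17/90
d_1 = (X=19/90, Y=19/45, Z=8/45, W=17/90)
  d_2[X] = 19/90*3/5 + 19/45*1/15 + 8/45*2/15 + 17/90*1/3 = 163/675
  d_2[Y] = 19/90*1/15 + 19/45*3/5 + 8/45*8/15 + 17/90*2/15 = 523/1350
  d_2[Z] = 19/90*2/15 + 19/45*1/5 + 8/45*4/15 + 17/90*1/15 = 233/1350
  d_2[W] = 19/90*1/5 + 19/45*2/15 + 8/45*1/15 + 17/90*7/15 = 134/675
d_2 = (X=163/675, Y=523/1350, Z=233/1350, W=134/675)

Answer: 163/675 523/1350 233/1350 134/675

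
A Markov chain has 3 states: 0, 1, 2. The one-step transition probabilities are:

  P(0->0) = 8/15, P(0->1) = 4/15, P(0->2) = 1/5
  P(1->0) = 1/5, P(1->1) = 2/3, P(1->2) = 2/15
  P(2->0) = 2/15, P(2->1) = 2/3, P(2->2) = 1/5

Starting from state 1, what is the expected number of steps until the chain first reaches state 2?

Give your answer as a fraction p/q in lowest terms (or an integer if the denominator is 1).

Let h_i = expected steps to first reach 2 from state i.
Boundary: h_2 = 0.
First-step equations for the other states:
  h_0 = 1 + 8/15*h_0 + 4/15*h_1 + 1/5*h_2
  h_1 = 1 + 1/5*h_0 + 2/3*h_1 + 2/15*h_2

Substituting h_2 = 0 and rearranging gives the linear system (I - Q) h = 1:
  [7/15, -4/15] . (h_0, h_1) = 1
  [-1/5, 1/3] . (h_0, h_1) = 1

Solving yields:
  h_0 = 135/23
  h_1 = 150/23

Starting state is 1, so the expected hitting time is h_1 = 150/23.

Answer: 150/23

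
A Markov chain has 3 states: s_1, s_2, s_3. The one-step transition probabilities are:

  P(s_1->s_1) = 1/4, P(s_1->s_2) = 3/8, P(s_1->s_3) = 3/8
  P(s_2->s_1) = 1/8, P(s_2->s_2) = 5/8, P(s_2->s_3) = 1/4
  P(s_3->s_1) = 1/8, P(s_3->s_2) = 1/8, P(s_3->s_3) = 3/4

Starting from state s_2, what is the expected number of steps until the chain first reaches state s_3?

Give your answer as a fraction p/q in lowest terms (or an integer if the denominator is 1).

Let h_i = expected steps to first reach s_3 from state i.
Boundary: h_s_3 = 0.
First-step equations for the other states:
  h_s_1 = 1 + 1/4*h_s_1 + 3/8*h_s_2 + 3/8*h_s_3
  h_s_2 = 1 + 1/8*h_s_1 + 5/8*h_s_2 + 1/4*h_s_3

Substituting h_s_3 = 0 and rearranging gives the linear system (I - Q) h = 1:
  [3/4, -3/8] . (h_s_1, h_s_2) = 1
  [-1/8, 3/8] . (h_s_1, h_s_2) = 1

Solving yields:
  h_s_1 = 16/5
  h_s_2 = 56/15

Starting state is s_2, so the expected hitting time is h_s_2 = 56/15.

Answer: 56/15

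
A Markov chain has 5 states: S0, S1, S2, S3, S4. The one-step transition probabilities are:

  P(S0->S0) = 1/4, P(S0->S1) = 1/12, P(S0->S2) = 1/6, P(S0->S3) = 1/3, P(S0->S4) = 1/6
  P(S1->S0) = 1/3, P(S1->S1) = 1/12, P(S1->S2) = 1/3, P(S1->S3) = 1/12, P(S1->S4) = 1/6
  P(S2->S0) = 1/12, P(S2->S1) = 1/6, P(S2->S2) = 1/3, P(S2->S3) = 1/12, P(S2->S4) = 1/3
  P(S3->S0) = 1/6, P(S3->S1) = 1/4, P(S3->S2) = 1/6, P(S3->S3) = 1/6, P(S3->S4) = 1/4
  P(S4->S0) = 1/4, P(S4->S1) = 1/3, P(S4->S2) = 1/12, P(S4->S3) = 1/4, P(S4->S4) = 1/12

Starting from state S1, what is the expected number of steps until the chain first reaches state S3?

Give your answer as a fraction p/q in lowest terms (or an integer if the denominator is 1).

Answer: 12144/2117

Derivation:
Let h_i = expected steps to first reach S3 from state i.
Boundary: h_S3 = 0.
First-step equations for the other states:
  h_S0 = 1 + 1/4*h_S0 + 1/12*h_S1 + 1/6*h_S2 + 1/3*h_S3 + 1/6*h_S4
  h_S1 = 1 + 1/3*h_S0 + 1/12*h_S1 + 1/3*h_S2 + 1/12*h_S3 + 1/6*h_S4
  h_S2 = 1 + 1/12*h_S0 + 1/6*h_S1 + 1/3*h_S2 + 1/12*h_S3 + 1/3*h_S4
  h_S4 = 1 + 1/4*h_S0 + 1/3*h_S1 + 1/12*h_S2 + 1/4*h_S3 + 1/12*h_S4

Substituting h_S3 = 0 and rearranging gives the linear system (I - Q) h = 1:
  [3/4, -1/12, -1/6, -1/6] . (h_S0, h_S1, h_S2, h_S4) = 1
  [-1/3, 11/12, -1/3, -1/6] . (h_S0, h_S1, h_S2, h_S4) = 1
  [-1/12, -1/6, 2/3, -1/3] . (h_S0, h_S1, h_S2, h_S4) = 1
  [-1/4, -1/3, -1/12, 11/12] . (h_S0, h_S1, h_S2, h_S4) = 1

Solving yields:
  h_S0 = 9276/2117
  h_S1 = 12144/2117
  h_S2 = 12570/2117
  h_S4 = 10398/2117

Starting state is S1, so the expected hitting time is h_S1 = 12144/2117.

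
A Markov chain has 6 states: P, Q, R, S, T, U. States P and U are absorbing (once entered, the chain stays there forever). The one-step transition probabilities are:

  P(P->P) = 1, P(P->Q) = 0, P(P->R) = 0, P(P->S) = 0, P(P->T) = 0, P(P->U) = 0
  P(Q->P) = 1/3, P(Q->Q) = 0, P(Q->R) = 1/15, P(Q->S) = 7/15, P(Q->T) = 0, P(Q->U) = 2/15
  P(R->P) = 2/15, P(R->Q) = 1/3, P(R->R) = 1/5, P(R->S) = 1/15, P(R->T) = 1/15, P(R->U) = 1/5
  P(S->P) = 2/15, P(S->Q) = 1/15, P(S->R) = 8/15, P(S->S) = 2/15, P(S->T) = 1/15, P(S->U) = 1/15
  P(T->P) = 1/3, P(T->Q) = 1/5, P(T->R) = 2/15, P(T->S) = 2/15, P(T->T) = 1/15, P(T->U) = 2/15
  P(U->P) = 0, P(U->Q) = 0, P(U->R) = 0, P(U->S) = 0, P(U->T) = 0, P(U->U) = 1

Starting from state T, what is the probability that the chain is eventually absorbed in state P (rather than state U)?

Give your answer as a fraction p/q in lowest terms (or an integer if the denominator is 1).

Answer: 1541/2353

Derivation:
Let a_i = P(absorbed in P | start in state i).
Boundary conditions: a_P = 1, a_U = 0.
For each transient state i, a_i = sum_j P(i->j) * a_j:
  a_Q = 1/3*a_P + 0*a_Q + 1/15*a_R + 7/15*a_S + 0*a_T + 2/15*a_U
  a_R = 2/15*a_P + 1/3*a_Q + 1/5*a_R + 1/15*a_S + 1/15*a_T + 1/5*a_U
  a_S = 2/15*a_P + 1/15*a_Q + 8/15*a_R + 2/15*a_S + 1/15*a_T + 1/15*a_U
  a_T = 1/3*a_P + 1/5*a_Q + 2/15*a_R + 2/15*a_S + 1/15*a_T + 2/15*a_U

Substituting a_P = 1 and a_U = 0, rearrange to (I - Q) a = r where r[i] = P(i -> P):
  [1, -1/15, -7/15, 0] . (a_Q, a_R, a_S, a_T) = 1/3
  [-1/3, 4/5, -1/15, -1/15] . (a_Q, a_R, a_S, a_T) = 2/15
  [-1/15, -8/15, 13/15, -1/15] . (a_Q, a_R, a_S, a_T) = 2/15
  [-1/5, -2/15, -2/15, 14/15] . (a_Q, a_R, a_S, a_T) = 1/3

Solving yields:
  a_Q = 7551/11765
  a_R = 6322/11765
  a_S = 6874/11765
  a_T = 1541/2353

Starting state is T, so the absorption probability is a_T = 1541/2353.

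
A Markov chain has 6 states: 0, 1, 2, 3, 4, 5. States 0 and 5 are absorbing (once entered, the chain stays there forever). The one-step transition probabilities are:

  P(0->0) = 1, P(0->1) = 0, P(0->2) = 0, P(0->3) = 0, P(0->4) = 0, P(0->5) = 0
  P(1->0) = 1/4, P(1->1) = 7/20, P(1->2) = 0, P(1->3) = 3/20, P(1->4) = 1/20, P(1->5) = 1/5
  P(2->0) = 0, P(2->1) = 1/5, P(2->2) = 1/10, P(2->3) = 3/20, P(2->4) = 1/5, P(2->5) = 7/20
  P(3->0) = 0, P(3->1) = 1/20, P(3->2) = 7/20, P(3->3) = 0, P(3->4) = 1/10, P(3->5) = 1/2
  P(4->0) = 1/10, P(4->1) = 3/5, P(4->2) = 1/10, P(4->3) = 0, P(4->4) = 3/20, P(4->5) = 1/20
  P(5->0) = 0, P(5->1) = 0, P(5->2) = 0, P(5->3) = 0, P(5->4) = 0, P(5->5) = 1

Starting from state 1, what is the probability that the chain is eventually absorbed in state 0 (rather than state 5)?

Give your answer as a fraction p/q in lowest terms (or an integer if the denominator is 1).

Answer: 29017/63775

Derivation:
Let a_i = P(absorbed in 0 | start in state i).
Boundary conditions: a_0 = 1, a_5 = 0.
For each transient state i, a_i = sum_j P(i->j) * a_j:
  a_1 = 1/4*a_0 + 7/20*a_1 + 0*a_2 + 3/20*a_3 + 1/20*a_4 + 1/5*a_5
  a_2 = 0*a_0 + 1/5*a_1 + 1/10*a_2 + 3/20*a_3 + 1/5*a_4 + 7/20*a_5
  a_3 = 0*a_0 + 1/20*a_1 + 7/20*a_2 + 0*a_3 + 1/10*a_4 + 1/2*a_5
  a_4 = 1/10*a_0 + 3/5*a_1 + 1/10*a_2 + 0*a_3 + 3/20*a_4 + 1/20*a_5

Substituting a_0 = 1 and a_5 = 0, rearrange to (I - Q) a = r where r[i] = P(i -> 0):
  [13/20, 0, -3/20, -1/20] . (a_1, a_2, a_3, a_4) = 1/4
  [-1/5, 9/10, -3/20, -1/5] . (a_1, a_2, a_3, a_4) = 0
  [-1/20, -7/20, 1, -1/10] . (a_1, a_2, a_3, a_4) = 0
  [-3/5, -1/10, 0, 17/20] . (a_1, a_2, a_3, a_4) = 1/10

Solving yields:
  a_1 = 29017/63775
  a_2 = 14641/63775
  a_3 = 9546/63775
  a_4 = 29708/63775

Starting state is 1, so the absorption probability is a_1 = 29017/63775.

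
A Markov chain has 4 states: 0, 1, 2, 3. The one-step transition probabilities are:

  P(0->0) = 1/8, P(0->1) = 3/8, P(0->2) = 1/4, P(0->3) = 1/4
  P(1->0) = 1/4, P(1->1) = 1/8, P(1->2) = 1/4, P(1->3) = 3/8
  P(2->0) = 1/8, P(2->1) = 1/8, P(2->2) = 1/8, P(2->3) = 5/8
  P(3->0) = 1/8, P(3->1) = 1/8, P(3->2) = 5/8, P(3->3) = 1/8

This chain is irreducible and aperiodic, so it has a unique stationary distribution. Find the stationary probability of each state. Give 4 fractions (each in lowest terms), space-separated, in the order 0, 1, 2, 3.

The stationary distribution satisfies pi = pi * P, i.e.:
  pi_0 = 1/8*pi_0 + 1/4*pi_1 + 1/8*pi_2 + 1/8*pi_3
  pi_1 = 3/8*pi_0 + 1/8*pi_1 + 1/8*pi_2 + 1/8*pi_3
  pi_2 = 1/4*pi_0 + 1/4*pi_1 + 1/8*pi_2 + 5/8*pi_3
  pi_3 = 1/4*pi_0 + 3/8*pi_1 + 5/8*pi_2 + 1/8*pi_3
with normalization: pi_0 + pi_1 + pi_2 + pi_3 = 1.

Using the first 3 balance equations plus normalization, the linear system A*pi = b is:
  [-7/8, 1/4, 1/8, 1/8] . pi = 0
  [3/8, -7/8, 1/8, 1/8] . pi = 0
  [1/4, 1/4, -7/8, 5/8] . pi = 0
  [1, 1, 1, 1] . pi = 1

Solving yields:
  pi_0 = 9/62
  pi_1 = 5/31
  pi_2 = 253/744
  pi_3 = 263/744

Verification (pi * P):
  9/62*1/8 + 5/31*1/4 + 253/744*1/8 + 263/744*1/8 = 9/62 = pi_0  (ok)
  9/62*3/8 + 5/31*1/8 + 253/744*1/8 + 263/744*1/8 = 5/31 = pi_1  (ok)
  9/62*1/4 + 5/31*1/4 + 253/744*1/8 + 263/744*5/8 = 253/744 = pi_2  (ok)
  9/62*1/4 + 5/31*3/8 + 253/744*5/8 + 263/744*1/8 = 263/744 = pi_3  (ok)

Answer: 9/62 5/31 253/744 263/744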